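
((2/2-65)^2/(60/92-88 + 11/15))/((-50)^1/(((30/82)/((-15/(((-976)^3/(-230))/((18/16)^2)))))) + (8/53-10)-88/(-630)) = 175470820329730867200/36024507079182081263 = 4.87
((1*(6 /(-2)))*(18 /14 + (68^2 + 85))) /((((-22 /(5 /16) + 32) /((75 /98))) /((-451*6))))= -4182292125 /5488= -762079.47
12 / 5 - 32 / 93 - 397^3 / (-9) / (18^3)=9715195991 / 8135640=1194.15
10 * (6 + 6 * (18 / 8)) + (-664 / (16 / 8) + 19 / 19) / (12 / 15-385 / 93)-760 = -723530 / 1553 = -465.89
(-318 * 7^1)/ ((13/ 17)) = -37842/ 13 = -2910.92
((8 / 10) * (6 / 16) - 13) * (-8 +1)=889 / 10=88.90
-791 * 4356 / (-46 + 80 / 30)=5168394 / 65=79513.75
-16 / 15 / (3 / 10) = -32 / 9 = -3.56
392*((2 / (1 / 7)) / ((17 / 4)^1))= 21952 / 17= 1291.29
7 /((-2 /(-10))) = 35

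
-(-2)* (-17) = -34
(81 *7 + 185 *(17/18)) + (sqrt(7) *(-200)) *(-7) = 13351/18 + 1400 *sqrt(7) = 4445.77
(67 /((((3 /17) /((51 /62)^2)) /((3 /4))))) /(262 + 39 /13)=2962539 /4074640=0.73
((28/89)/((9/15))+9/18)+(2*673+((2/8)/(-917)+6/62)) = 40898637385/30360036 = 1347.12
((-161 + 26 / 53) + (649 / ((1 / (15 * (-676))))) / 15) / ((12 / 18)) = -69782637 / 106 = -658326.76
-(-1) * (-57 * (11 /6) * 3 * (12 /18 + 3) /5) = -2299 /10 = -229.90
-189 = -189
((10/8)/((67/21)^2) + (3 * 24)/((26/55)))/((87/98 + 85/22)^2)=10337186034945/1530989125588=6.75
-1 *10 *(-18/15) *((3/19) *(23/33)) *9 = 2484/209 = 11.89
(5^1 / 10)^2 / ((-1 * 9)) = -1 / 36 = -0.03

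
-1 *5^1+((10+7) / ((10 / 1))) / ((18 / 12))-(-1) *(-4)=-118 / 15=-7.87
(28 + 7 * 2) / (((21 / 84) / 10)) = 1680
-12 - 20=-32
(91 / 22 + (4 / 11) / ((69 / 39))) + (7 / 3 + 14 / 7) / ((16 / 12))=7683 / 1012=7.59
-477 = -477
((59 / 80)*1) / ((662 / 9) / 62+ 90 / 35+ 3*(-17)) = -115227 / 7381120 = -0.02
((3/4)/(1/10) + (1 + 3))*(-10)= -115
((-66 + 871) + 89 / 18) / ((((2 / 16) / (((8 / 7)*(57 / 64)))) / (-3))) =-277001 / 14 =-19785.79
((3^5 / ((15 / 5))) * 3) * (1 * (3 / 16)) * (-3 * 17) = -37179 / 16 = -2323.69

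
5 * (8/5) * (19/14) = 76/7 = 10.86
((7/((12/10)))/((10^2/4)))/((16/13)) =91/480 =0.19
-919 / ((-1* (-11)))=-919 / 11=-83.55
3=3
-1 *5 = -5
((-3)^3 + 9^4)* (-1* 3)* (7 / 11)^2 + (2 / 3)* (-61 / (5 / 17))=-121144 / 15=-8076.27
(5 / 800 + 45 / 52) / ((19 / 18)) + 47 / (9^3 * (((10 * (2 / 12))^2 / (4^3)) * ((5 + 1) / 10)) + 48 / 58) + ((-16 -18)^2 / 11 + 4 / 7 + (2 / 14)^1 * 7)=878064150637 / 7992544560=109.86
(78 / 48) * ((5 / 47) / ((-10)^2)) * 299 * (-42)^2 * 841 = 1441614447 / 1880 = 766816.20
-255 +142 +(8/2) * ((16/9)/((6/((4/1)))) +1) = -104.26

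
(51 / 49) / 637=51 / 31213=0.00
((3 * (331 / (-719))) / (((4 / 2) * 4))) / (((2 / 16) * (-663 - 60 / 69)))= 22839 / 10978411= 0.00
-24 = -24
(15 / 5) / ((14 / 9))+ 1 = 41 / 14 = 2.93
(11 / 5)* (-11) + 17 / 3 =-278 / 15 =-18.53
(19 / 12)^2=361 / 144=2.51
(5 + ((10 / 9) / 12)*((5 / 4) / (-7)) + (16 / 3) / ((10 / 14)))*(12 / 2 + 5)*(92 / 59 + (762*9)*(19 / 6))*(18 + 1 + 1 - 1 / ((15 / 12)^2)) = 32106047009927 / 557550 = 57584157.49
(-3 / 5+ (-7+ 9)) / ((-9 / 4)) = -28 / 45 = -0.62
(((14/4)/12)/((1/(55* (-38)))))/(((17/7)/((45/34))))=-768075/2312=-332.21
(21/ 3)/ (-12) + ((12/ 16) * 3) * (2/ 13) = -37/ 156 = -0.24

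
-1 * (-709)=709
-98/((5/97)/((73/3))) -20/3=-231346/5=-46269.20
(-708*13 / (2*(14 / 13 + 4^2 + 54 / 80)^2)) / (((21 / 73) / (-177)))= 1786516035200 / 198826509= 8985.30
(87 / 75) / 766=29 / 19150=0.00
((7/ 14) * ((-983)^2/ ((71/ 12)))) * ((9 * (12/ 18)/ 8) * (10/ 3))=14494335/ 71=204145.56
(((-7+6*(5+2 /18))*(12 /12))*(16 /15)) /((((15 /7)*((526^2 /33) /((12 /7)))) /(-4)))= -0.01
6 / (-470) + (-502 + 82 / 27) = -3166001 / 6345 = -498.98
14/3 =4.67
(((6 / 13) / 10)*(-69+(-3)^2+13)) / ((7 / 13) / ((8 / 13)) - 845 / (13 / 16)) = 376 / 180115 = 0.00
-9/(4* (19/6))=-27/38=-0.71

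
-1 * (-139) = 139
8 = 8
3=3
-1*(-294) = 294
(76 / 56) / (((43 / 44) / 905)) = 378290 / 301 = 1256.78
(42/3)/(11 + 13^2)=7/90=0.08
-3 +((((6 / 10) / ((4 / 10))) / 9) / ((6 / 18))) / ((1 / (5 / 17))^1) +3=0.15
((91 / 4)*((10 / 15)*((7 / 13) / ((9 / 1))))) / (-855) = -49 / 46170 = -0.00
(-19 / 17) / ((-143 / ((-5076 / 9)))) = -10716 / 2431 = -4.41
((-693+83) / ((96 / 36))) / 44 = -915 / 176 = -5.20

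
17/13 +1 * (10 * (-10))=-1283/13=-98.69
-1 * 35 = -35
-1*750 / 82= -375 / 41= -9.15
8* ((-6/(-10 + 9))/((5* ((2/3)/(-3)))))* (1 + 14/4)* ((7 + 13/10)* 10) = -80676/5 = -16135.20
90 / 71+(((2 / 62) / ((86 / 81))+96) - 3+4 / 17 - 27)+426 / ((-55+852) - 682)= 26361779257 / 370054130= 71.24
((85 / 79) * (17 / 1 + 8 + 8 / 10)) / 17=1.63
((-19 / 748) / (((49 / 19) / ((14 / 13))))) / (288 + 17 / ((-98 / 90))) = -2527 / 64893114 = -0.00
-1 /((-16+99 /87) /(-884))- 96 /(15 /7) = -224724 /2155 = -104.28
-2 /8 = -1 /4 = -0.25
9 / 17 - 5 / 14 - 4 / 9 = -583 / 2142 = -0.27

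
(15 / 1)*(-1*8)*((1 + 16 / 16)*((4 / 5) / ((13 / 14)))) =-2688 / 13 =-206.77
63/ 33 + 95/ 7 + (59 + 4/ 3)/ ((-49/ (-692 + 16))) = 1370948/ 1617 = 847.83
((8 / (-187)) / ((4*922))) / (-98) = 1 / 8448286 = 0.00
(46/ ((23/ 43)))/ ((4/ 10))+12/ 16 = 863/ 4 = 215.75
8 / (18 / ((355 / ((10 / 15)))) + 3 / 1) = 2840 / 1077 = 2.64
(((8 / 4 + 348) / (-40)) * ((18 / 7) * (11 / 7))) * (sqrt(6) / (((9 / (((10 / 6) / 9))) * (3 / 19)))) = -5225 * sqrt(6) / 1134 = -11.29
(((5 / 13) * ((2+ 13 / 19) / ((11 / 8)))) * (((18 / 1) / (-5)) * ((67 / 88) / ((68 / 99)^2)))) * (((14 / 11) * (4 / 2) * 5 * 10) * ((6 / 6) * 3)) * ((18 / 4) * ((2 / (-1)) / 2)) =7494.74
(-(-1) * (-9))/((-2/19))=171/2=85.50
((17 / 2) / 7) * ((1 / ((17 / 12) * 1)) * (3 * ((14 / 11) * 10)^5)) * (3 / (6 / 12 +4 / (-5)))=-1382976000000 / 161051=-8587192.88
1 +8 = 9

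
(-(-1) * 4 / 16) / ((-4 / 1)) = -1 / 16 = -0.06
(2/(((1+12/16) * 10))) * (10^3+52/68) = 68052/595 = 114.37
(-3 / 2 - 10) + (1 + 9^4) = 13101 / 2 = 6550.50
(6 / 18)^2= 1 / 9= 0.11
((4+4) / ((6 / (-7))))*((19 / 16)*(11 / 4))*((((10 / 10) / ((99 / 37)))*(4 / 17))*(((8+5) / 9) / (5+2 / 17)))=-63973 / 84564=-0.76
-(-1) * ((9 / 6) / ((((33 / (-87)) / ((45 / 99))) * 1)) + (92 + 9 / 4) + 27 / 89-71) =937155 / 43076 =21.76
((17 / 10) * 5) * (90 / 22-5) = -85 / 11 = -7.73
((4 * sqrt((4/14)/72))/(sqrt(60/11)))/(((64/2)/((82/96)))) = 41 * sqrt(1155)/483840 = 0.00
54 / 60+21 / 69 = 277 / 230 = 1.20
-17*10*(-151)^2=-3876170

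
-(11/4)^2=-121/16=-7.56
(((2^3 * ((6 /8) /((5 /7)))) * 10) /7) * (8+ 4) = 144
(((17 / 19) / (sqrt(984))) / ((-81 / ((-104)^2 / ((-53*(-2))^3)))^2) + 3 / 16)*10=77685920*sqrt(246) / 339847412559541353 + 15 / 8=1.88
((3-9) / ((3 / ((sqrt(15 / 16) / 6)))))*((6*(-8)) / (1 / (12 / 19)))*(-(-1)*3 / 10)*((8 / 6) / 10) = 48*sqrt(15) / 475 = 0.39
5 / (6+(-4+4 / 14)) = 35 / 16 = 2.19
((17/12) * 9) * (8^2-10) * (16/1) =11016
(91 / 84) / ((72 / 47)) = 611 / 864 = 0.71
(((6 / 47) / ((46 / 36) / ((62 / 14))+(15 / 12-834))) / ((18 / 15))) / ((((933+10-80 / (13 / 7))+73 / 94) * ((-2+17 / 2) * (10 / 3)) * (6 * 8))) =-1 / 7330023030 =-0.00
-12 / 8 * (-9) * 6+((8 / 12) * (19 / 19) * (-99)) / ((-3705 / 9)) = 100233 / 1235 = 81.16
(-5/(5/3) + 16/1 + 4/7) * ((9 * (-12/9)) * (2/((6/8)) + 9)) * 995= -1890500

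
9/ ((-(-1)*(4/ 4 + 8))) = 1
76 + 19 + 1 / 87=8266 / 87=95.01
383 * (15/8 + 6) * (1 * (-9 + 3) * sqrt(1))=-72387/4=-18096.75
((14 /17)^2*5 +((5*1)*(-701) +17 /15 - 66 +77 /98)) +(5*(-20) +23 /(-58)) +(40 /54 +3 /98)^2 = -1075419094403291 /293390146980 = -3665.49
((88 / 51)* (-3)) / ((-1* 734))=44 / 6239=0.01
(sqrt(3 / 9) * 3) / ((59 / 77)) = 2.26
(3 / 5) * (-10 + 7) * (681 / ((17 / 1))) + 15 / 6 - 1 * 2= -12173 / 170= -71.61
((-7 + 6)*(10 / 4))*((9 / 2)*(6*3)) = -405 / 2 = -202.50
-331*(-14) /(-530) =-2317 /265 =-8.74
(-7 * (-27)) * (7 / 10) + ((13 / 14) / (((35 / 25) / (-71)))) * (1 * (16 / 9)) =214243 / 4410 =48.58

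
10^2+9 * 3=127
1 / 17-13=-220 / 17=-12.94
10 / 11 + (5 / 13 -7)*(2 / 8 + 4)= -7781 / 286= -27.21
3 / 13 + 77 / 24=1073 / 312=3.44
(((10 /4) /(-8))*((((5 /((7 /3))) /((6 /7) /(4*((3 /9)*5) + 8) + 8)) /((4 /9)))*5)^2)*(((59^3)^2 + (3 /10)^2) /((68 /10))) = -3185533126666873125 /183628288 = -17347725458.66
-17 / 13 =-1.31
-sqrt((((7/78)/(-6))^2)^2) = -49/219024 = -0.00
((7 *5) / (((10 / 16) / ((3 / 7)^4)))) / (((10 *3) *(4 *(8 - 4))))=27 / 6860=0.00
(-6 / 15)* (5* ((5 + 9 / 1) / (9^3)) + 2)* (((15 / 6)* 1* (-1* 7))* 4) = 42784 / 729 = 58.69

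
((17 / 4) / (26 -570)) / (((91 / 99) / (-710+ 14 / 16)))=561627 / 93184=6.03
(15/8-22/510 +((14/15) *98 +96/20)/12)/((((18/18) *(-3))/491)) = -29610737/18360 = -1612.79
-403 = -403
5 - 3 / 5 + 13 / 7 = 219 / 35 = 6.26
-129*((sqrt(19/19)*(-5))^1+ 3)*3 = 774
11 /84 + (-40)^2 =134411 /84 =1600.13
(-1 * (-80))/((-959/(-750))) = 62.57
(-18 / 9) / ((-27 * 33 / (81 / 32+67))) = 2225 / 14256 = 0.16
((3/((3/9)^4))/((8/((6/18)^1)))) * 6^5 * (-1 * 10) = -787320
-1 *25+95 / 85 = -406 / 17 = -23.88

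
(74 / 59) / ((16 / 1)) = 37 / 472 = 0.08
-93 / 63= -31 / 21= -1.48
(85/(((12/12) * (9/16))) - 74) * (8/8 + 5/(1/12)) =42334/9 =4703.78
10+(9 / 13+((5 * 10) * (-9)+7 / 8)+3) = -45285 / 104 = -435.43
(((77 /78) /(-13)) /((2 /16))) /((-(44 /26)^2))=0.21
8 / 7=1.14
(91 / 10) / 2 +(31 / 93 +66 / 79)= 27107 / 4740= 5.72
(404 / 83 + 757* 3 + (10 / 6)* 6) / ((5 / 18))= 3415086 / 415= 8229.12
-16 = -16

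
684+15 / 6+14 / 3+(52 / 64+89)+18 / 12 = 37559 / 48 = 782.48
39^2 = 1521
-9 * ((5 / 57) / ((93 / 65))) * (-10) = 3250 / 589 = 5.52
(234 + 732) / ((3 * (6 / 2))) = 322 / 3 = 107.33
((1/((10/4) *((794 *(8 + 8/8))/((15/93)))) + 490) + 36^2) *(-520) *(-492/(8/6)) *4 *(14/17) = 236184500668480/209219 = 1128886481.00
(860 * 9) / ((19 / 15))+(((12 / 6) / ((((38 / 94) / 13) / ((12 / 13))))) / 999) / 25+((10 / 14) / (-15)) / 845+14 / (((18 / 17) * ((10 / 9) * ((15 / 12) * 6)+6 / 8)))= 124661203481467 / 20396191725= 6111.98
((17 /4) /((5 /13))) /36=221 /720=0.31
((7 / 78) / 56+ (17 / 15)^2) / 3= 60187 / 140400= 0.43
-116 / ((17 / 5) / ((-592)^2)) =-203269120 / 17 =-11957007.06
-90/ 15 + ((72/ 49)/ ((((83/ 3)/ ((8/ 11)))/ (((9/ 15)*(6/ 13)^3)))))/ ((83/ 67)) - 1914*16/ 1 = -1249372613591202/ 40789183435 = -30630.00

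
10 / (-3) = -10 / 3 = -3.33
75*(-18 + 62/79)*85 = -8670000/79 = -109746.84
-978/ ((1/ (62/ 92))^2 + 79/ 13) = -12218154/ 103427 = -118.13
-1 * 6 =-6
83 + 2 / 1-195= -110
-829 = -829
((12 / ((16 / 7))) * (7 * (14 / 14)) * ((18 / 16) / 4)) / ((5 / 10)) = 1323 / 64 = 20.67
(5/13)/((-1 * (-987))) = 5/12831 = 0.00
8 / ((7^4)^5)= 8 / 79792266297612001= 0.00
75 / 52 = 1.44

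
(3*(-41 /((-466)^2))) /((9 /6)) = -41 /108578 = -0.00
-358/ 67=-5.34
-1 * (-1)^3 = 1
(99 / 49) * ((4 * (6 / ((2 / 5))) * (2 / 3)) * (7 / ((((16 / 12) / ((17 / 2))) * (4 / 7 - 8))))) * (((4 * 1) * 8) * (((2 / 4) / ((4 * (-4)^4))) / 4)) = -25245 / 13312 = -1.90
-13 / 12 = -1.08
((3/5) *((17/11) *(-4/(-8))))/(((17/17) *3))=17/110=0.15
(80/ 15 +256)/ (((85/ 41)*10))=16072/ 1275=12.61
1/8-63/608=13/608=0.02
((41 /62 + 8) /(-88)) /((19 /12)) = -1611 /25916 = -0.06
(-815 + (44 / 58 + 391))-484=-26310 / 29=-907.24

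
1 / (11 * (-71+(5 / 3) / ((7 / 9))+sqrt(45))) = -3374 / 2531309 - 147 * sqrt(5) / 2531309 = -0.00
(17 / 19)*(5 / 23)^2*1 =425 / 10051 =0.04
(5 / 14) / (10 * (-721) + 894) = -5 / 88424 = -0.00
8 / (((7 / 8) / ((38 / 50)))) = 1216 / 175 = 6.95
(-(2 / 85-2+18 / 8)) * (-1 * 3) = 279 / 340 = 0.82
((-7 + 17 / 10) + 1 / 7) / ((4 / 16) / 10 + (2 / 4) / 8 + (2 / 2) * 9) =-2888 / 5089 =-0.57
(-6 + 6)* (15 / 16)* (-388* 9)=0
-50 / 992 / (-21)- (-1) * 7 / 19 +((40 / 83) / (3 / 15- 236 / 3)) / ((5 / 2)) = 7121752457 / 19333439664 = 0.37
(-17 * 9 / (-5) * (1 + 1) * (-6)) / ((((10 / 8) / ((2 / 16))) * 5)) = -918 / 125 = -7.34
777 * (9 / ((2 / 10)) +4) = 38073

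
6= 6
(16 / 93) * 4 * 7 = 448 / 93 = 4.82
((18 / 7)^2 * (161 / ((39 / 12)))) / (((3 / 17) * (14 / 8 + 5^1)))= 25024 / 91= 274.99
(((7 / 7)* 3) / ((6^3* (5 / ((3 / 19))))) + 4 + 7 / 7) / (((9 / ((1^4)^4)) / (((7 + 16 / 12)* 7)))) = 399035 / 12312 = 32.41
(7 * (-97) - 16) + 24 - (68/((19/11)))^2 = -801735/361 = -2220.87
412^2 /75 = 169744 /75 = 2263.25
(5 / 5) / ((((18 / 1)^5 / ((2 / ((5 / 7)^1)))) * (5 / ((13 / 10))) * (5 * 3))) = 91 / 3542940000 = 0.00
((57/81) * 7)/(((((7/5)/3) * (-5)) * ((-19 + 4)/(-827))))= -15713/135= -116.39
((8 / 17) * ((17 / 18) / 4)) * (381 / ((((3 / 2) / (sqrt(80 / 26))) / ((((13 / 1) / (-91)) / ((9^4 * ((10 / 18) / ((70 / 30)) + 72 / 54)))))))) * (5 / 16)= -635 * sqrt(130) / 33776028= -0.00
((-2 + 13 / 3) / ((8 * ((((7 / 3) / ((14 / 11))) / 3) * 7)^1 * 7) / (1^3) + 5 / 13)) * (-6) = -1638 / 28073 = -0.06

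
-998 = -998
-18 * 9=-162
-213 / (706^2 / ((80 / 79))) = -4260 / 9844111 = -0.00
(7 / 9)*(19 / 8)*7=931 / 72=12.93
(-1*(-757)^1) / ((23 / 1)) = 757 / 23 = 32.91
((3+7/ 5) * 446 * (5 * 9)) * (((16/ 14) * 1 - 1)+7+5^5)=1936152900/ 7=276593271.43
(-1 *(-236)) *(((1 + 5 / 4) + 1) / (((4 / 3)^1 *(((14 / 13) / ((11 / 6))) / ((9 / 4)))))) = 987129 / 448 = 2203.41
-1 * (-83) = 83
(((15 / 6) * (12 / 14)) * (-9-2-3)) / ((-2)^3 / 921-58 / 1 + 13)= 27630 / 41453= 0.67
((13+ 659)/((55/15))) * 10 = 20160/11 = 1832.73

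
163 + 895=1058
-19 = -19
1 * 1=1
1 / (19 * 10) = 1 / 190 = 0.01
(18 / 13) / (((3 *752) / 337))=1011 / 4888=0.21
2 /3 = 0.67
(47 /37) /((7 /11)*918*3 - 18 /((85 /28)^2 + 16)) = 10220573 /14095207350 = 0.00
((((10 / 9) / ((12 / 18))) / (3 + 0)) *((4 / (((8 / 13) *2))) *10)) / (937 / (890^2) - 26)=-128716250 / 185342967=-0.69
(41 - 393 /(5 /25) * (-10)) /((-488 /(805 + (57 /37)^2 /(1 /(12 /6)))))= -21828320213 /668072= -32673.60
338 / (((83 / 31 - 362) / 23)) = -240994 / 11139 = -21.64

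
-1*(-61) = 61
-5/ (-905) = 1/ 181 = 0.01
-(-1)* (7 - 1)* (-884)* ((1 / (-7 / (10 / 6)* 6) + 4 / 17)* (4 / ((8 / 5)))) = -54470 / 21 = -2593.81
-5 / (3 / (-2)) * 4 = 40 / 3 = 13.33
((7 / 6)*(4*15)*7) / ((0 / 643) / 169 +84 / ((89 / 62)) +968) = 0.48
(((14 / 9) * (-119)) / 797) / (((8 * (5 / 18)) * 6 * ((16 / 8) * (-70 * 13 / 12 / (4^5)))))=30464 / 259025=0.12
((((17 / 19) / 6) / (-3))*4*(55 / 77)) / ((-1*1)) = 170 / 1197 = 0.14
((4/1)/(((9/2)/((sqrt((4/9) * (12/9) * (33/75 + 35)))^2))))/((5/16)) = 1814528/30375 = 59.74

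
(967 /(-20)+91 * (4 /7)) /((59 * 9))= 73 /10620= 0.01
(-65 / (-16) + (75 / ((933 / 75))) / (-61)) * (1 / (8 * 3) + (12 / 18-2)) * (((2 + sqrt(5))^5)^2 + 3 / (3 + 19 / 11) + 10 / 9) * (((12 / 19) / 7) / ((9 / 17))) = -39433524615500735 / 48582758016-1081040936525 * sqrt(5) / 2978136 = -1623353.19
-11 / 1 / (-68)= 11 / 68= 0.16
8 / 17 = 0.47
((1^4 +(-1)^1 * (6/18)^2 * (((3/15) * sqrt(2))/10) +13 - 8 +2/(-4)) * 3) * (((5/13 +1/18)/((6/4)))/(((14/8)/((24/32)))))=1133/546 - 103 * sqrt(2)/122850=2.07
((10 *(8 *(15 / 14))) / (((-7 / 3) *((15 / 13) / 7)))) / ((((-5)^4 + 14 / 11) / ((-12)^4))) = -355829760 / 48223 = -7378.84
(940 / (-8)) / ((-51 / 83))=19505 / 102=191.23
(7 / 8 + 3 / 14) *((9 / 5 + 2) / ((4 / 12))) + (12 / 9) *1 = 11551 / 840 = 13.75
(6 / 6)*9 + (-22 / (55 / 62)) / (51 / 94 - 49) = 216631 / 22775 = 9.51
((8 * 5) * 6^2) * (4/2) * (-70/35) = -5760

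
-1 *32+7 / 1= -25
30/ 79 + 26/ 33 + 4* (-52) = -539212/ 2607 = -206.83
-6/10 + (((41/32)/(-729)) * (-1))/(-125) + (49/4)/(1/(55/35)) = 54383359/2916000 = 18.65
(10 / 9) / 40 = 1 / 36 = 0.03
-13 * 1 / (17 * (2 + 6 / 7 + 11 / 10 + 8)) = -910 / 14229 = -0.06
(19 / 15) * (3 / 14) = 19 / 70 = 0.27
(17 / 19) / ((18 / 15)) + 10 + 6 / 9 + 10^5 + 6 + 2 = 11402213 / 114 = 100019.41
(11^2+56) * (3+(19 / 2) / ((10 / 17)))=67791 / 20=3389.55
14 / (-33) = -14 / 33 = -0.42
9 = 9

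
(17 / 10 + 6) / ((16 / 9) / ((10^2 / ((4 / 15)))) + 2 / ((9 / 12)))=7425 / 2576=2.88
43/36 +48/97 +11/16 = 33199/13968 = 2.38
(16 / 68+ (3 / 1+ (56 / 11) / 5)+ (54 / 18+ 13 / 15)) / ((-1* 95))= -22777 / 266475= -0.09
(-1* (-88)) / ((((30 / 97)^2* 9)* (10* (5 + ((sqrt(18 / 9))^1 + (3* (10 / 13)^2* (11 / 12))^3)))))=2244613542207894572 / 1996843794323955975 - 2411328512091661019* sqrt(2) / 19968437943239559750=0.95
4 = 4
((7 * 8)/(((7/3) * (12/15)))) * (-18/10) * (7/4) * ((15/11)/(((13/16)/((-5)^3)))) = 19825.17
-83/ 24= -3.46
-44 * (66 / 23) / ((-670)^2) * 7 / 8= -2541 / 10324700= -0.00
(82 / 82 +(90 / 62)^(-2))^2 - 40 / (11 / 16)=-2526321844 / 45106875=-56.01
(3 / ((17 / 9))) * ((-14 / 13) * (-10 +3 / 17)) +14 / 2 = 23.80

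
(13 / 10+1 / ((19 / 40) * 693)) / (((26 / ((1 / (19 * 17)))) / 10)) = 171571 / 110576466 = 0.00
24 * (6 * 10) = 1440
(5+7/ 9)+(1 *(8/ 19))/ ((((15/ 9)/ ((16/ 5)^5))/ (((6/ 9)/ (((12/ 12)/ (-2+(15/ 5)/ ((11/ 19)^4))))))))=54838022778364/ 39118921875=1401.83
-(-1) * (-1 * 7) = -7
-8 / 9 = -0.89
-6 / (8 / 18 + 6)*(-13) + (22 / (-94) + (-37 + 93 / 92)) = -3024517 / 125396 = -24.12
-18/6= -3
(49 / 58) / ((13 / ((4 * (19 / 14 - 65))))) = -6237 / 377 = -16.54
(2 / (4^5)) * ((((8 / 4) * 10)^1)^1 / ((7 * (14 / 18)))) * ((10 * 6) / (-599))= -675 / 939232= -0.00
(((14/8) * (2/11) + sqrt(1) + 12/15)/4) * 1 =233/440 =0.53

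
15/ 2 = 7.50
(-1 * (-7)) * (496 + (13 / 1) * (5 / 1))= 3927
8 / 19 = 0.42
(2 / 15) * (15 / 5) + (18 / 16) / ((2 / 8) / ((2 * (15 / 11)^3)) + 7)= 532537 / 951655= 0.56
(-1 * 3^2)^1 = -9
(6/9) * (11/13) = 0.56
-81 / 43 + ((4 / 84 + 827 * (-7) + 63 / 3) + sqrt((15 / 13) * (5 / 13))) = -5210162 / 903 + 5 * sqrt(3) / 13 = -5769.17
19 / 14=1.36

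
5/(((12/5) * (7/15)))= 125/28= 4.46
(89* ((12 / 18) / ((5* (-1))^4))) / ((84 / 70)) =89 / 1125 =0.08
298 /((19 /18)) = 5364 /19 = 282.32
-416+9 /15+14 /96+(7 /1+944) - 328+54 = 62819 /240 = 261.75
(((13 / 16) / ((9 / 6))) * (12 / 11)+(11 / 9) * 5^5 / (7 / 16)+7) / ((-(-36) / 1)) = 12110521 / 49896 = 242.72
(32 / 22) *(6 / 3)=32 / 11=2.91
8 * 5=40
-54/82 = -27/41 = -0.66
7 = 7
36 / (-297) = -4 / 33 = -0.12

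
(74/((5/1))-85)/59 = -351/295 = -1.19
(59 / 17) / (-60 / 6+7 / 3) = -177 / 391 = -0.45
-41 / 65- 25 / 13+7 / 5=-1.15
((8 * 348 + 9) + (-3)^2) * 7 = 19614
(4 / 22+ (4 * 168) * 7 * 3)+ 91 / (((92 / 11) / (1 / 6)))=85700179 / 6072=14114.00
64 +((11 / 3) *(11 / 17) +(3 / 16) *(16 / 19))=64468 / 969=66.53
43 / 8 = 5.38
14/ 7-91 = -89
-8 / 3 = -2.67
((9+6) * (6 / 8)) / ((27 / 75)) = 31.25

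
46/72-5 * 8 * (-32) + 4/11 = 507277/396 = 1281.00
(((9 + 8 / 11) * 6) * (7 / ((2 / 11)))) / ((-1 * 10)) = -2247 / 10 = -224.70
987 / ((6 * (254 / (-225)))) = -74025 / 508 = -145.72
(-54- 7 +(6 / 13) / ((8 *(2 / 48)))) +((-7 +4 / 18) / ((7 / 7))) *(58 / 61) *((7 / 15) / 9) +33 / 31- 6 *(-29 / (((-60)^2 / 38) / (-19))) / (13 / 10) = -16790635 / 195858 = -85.73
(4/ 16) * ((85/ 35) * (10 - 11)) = -17/ 28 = -0.61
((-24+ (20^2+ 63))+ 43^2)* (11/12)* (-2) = -12584/3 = -4194.67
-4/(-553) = 4/553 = 0.01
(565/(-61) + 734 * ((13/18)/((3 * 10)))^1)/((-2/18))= -138481/1830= -75.67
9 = 9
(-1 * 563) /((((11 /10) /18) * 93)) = -33780 /341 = -99.06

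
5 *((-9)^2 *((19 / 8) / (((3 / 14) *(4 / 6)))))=53865 / 8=6733.12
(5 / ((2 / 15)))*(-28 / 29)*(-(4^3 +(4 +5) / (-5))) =65310 / 29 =2252.07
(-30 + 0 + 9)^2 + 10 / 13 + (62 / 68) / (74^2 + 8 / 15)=16040388821 / 36309416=441.77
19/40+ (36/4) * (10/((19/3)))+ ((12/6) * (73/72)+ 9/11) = 17.53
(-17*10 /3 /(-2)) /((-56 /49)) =-595 /24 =-24.79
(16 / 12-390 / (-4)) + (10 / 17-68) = 3205 / 102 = 31.42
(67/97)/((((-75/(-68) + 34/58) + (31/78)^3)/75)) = 1175619533400/39757403677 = 29.57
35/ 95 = 7/ 19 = 0.37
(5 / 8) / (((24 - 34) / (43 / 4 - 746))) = 2941 / 64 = 45.95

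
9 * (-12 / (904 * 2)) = -27 / 452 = -0.06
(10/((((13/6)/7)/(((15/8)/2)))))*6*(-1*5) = -23625/26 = -908.65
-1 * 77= -77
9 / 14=0.64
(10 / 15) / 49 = 2 / 147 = 0.01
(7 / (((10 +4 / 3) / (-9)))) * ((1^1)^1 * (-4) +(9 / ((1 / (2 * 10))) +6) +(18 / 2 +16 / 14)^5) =-48796782075 / 81634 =-597750.72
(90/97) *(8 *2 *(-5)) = -7200/97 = -74.23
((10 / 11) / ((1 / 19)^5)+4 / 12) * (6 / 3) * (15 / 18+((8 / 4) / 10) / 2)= 2079923468 / 495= 4201865.59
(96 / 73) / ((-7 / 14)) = -192 / 73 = -2.63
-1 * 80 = -80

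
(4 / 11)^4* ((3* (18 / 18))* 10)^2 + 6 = 318246 / 14641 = 21.74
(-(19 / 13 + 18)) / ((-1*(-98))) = -253 / 1274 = -0.20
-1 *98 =-98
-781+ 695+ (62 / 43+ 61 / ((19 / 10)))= -42854 / 817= -52.45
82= 82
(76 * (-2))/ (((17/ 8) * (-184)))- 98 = -38166/ 391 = -97.61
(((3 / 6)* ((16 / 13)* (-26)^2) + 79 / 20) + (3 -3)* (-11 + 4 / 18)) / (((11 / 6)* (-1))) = -25197 / 110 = -229.06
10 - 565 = -555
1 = 1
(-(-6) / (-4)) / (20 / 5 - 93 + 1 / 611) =611 / 36252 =0.02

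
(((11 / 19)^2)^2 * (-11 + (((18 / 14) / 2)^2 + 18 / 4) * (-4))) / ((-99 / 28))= 7996648 / 8210223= 0.97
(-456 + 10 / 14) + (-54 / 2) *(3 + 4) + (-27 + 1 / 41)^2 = 981342 / 11767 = 83.40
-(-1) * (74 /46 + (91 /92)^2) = 21897 /8464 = 2.59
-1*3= -3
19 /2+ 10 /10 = 21 /2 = 10.50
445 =445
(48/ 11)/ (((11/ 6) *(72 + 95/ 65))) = 3744/ 115555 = 0.03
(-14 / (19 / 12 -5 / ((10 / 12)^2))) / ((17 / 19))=15960 / 5729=2.79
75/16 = 4.69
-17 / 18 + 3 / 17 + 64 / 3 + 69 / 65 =430159 / 19890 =21.63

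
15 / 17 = 0.88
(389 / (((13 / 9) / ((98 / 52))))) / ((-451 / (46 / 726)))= -1315209 / 18444998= -0.07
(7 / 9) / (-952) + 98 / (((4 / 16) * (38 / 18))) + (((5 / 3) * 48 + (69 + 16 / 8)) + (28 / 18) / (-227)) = 1777353167 / 5279112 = 336.68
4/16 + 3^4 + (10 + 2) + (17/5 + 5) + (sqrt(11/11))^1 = 102.65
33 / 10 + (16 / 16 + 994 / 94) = 6991 / 470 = 14.87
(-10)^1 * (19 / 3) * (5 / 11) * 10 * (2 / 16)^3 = -2375 / 4224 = -0.56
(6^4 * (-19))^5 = -9053010257281494810624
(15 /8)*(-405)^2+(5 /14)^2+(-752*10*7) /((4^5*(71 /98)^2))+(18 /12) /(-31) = 307449.02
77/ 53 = 1.45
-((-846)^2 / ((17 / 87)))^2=-3877215653013264 / 289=-13415971117692.96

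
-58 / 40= -29 / 20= -1.45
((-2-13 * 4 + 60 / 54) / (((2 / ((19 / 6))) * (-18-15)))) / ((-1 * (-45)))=2261 / 40095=0.06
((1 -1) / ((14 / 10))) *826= 0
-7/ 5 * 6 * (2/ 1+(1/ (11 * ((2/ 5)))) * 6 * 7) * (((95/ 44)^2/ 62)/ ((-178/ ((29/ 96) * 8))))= 46534705/ 470045312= 0.10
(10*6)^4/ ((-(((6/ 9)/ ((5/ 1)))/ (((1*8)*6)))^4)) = -217678233600000000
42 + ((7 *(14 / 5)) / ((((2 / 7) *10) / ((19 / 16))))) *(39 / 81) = 991921 / 21600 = 45.92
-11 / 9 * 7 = -77 / 9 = -8.56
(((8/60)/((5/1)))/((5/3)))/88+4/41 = 22041/225500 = 0.10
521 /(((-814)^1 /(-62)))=16151 /407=39.68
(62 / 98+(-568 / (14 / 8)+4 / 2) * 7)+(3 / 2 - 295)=-249985 / 98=-2550.87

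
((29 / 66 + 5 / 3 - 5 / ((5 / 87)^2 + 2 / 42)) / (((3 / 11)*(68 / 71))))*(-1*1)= 2138671 / 5814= 367.85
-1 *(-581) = 581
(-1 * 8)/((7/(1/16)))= -1/14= -0.07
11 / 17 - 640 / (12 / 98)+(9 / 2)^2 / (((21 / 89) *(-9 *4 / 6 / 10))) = -7667011 / 1428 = -5369.06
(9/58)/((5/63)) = 567/290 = 1.96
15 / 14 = 1.07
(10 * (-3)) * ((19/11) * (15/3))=-2850/11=-259.09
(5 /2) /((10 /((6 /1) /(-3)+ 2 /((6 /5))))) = -0.08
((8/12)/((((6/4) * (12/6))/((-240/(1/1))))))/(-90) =16/27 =0.59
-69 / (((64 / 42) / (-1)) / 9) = 13041 / 32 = 407.53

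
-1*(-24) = 24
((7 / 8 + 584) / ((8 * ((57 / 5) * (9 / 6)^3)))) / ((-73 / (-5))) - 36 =-32238961 / 898776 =-35.87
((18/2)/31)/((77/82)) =738/2387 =0.31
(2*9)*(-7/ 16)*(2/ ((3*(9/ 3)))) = -7/ 4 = -1.75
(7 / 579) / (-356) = -7 / 206124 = -0.00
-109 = -109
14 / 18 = 7 / 9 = 0.78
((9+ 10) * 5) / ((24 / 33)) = 1045 / 8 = 130.62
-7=-7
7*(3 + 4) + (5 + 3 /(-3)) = 53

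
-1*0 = 0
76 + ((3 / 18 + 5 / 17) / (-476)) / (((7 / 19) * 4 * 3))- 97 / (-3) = 441822307 / 4078368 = 108.33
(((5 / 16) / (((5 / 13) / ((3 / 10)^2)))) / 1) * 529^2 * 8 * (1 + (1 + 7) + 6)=98224191 / 40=2455604.78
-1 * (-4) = 4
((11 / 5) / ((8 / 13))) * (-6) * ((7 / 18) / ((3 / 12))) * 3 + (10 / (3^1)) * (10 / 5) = -2803 / 30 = -93.43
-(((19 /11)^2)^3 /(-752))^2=-2213314919066161 /1774793800749232384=-0.00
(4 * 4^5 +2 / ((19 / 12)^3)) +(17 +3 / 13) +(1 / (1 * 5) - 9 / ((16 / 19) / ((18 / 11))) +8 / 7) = 1125338692337 / 274634360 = 4097.59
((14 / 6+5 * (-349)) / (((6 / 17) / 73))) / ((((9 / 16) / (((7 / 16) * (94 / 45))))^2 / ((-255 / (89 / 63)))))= 167138351113384 / 973215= 171738363.17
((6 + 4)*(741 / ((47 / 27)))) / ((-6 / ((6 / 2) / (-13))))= 7695 / 47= 163.72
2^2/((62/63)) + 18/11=1944/341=5.70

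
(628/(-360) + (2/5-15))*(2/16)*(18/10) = -1471/400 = -3.68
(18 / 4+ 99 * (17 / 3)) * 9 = 10179 / 2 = 5089.50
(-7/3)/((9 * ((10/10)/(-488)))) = 3416/27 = 126.52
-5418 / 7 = -774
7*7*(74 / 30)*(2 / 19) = 3626 / 285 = 12.72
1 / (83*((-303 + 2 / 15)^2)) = 225 / 1713024467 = 0.00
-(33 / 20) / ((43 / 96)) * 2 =-1584 / 215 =-7.37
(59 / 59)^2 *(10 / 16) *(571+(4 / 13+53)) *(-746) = -3784085 / 13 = -291083.46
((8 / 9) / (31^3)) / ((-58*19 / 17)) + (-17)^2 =289.00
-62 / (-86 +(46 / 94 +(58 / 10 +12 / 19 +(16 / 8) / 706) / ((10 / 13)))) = 244302475 / 303982823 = 0.80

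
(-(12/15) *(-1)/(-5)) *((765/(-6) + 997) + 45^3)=-14719.12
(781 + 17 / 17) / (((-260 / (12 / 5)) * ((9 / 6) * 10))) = -782 / 1625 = -0.48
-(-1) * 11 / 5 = 11 / 5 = 2.20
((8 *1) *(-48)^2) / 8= 2304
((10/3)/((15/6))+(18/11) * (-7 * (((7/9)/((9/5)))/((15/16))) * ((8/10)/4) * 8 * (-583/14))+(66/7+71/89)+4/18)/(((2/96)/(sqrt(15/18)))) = 15929.74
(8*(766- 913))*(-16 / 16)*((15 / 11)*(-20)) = -352800 / 11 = -32072.73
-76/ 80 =-19/ 20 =-0.95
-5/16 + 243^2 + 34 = 945323/16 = 59082.69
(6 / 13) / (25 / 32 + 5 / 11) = 704 / 1885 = 0.37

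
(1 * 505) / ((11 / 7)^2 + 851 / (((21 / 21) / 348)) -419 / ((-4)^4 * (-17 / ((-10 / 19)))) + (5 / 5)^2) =1023057280 / 599960128513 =0.00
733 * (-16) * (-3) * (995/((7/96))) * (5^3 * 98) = 5881357440000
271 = 271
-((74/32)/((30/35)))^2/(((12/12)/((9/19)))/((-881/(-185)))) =-1597253/97280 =-16.42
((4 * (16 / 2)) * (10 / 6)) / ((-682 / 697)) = -55760 / 1023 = -54.51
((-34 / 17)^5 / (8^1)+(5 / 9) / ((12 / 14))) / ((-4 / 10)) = 905 / 108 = 8.38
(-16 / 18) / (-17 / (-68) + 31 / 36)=-4 / 5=-0.80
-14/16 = -7/8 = -0.88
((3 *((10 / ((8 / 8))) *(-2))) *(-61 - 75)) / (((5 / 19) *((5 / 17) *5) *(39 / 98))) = 17219776 / 325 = 52983.93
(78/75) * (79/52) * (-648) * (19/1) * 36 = -17507664/25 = -700306.56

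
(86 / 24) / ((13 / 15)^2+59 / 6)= 3225 / 9526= 0.34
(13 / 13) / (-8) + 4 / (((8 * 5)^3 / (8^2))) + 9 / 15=479 / 1000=0.48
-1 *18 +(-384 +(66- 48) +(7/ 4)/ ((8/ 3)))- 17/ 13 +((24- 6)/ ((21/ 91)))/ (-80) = -802103/ 2080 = -385.63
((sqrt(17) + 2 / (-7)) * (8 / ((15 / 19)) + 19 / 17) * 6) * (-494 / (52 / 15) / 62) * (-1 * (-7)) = 163533 / 527-1144731 * sqrt(17) / 1054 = -4167.72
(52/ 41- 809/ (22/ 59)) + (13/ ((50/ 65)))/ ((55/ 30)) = -9737561/ 4510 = -2159.10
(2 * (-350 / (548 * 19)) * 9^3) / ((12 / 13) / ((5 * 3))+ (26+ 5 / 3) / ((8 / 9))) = -66339000 / 42212851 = -1.57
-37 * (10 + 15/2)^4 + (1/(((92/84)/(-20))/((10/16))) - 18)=-1277042699/368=-3470224.73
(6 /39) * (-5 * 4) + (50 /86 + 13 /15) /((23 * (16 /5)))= -943369 /308568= -3.06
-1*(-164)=164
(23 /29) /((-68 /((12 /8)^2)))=-207 /7888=-0.03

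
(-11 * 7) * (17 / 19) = -1309 / 19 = -68.89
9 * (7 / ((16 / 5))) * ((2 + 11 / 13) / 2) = 28.02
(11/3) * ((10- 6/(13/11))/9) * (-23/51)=-16192/17901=-0.90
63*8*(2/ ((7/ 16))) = 2304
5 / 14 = 0.36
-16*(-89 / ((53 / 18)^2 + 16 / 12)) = 461376 / 3241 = 142.36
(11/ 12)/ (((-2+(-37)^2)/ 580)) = 1595/ 4101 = 0.39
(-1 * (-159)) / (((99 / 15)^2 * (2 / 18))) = 3975 / 121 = 32.85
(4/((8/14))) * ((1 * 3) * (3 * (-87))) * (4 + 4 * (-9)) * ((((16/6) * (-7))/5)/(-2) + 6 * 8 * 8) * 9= 3045506688/5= 609101337.60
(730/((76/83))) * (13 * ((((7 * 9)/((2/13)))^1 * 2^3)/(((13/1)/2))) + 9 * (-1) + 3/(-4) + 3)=793153395/152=5218114.44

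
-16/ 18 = -8/ 9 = -0.89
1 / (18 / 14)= 7 / 9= 0.78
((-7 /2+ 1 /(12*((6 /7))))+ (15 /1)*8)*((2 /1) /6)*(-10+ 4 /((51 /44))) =-1401965 /5508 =-254.53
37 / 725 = 0.05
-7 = -7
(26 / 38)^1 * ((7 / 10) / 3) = 91 / 570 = 0.16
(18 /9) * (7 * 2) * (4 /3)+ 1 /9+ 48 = 769 /9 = 85.44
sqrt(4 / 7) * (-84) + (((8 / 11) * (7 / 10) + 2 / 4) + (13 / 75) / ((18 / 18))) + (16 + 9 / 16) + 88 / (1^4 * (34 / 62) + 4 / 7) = 102995273 / 1069200 - 24 * sqrt(7) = 32.83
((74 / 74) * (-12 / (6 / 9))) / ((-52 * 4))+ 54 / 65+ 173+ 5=178.92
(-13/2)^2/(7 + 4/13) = 2197/380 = 5.78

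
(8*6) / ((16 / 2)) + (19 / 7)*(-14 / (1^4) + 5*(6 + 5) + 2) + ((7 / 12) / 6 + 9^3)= 429313 / 504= 851.81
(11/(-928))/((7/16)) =-11/406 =-0.03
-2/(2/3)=-3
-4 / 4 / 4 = -1 / 4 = -0.25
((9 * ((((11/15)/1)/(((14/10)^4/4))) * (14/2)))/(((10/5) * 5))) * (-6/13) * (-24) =237600/4459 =53.29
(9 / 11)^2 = 81 / 121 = 0.67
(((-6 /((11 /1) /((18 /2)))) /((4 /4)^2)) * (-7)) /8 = 4.30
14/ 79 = 0.18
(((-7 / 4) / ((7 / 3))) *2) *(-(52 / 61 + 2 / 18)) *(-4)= -1058 / 183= -5.78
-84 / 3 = -28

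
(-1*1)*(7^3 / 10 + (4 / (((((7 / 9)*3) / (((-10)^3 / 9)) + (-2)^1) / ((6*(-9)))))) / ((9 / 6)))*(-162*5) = 172789443 / 2021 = 85497.00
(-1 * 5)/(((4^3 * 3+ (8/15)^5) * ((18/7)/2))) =-2953125/145832768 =-0.02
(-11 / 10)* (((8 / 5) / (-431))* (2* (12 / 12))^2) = 176 / 10775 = 0.02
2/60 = 1/30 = 0.03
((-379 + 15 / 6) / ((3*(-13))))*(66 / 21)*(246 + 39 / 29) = 19804653 / 2639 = 7504.61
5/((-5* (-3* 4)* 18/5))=5/216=0.02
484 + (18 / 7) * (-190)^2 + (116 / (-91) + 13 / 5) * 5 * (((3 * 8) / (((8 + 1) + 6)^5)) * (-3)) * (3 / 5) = 93312.57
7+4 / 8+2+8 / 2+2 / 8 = 55 / 4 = 13.75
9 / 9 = 1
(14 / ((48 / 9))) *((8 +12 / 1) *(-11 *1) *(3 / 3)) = -1155 / 2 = -577.50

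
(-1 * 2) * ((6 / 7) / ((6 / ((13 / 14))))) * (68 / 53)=-884 / 2597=-0.34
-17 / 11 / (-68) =1 / 44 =0.02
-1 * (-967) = 967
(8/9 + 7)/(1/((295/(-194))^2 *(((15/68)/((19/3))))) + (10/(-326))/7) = 0.64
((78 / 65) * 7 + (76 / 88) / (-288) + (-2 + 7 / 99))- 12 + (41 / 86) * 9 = -51253 / 41280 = -1.24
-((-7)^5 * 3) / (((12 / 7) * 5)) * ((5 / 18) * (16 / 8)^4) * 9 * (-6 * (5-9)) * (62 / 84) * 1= 4168136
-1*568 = -568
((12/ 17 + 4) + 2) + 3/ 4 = 507/ 68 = 7.46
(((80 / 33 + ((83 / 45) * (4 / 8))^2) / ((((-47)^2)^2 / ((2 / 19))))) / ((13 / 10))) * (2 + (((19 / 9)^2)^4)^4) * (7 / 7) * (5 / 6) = 24275560270540439539727961665172480658748028617 / 22124712781357624269892466202756221447824782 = 1097.21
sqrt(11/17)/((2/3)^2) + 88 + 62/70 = 9 * sqrt(187)/68 + 3111/35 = 90.70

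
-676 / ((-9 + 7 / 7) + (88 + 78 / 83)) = -8.35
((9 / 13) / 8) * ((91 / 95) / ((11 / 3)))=189 / 8360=0.02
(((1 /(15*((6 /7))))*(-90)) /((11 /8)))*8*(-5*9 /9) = 2240 /11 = 203.64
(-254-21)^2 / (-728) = -75625 / 728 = -103.88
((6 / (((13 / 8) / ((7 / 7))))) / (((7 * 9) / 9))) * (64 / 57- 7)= -3.10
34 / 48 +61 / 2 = 749 / 24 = 31.21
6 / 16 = 3 / 8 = 0.38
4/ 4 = 1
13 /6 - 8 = -35 /6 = -5.83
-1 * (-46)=46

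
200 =200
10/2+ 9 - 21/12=49/4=12.25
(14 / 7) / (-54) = -1 / 27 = -0.04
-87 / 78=-29 / 26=-1.12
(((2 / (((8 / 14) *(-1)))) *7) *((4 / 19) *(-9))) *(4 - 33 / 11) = 46.42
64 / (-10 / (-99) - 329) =-6336 / 32561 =-0.19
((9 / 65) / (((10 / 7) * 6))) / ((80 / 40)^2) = 21 / 5200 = 0.00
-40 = -40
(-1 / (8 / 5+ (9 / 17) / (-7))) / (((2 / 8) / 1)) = -2380 / 907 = -2.62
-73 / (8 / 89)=-6497 / 8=-812.12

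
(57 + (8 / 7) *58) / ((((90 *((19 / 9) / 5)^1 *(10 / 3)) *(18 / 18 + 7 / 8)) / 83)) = 143258 / 3325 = 43.09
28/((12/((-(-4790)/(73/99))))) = 1106490/73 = 15157.40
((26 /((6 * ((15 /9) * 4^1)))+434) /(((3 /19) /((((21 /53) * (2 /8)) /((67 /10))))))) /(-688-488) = -165167 /4772544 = -0.03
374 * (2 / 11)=68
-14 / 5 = -2.80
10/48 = 5/24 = 0.21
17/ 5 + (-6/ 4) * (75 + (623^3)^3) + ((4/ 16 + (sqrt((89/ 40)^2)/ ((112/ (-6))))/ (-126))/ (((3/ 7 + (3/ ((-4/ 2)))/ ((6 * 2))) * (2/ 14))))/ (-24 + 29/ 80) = -10226226043452212531834937575983/ 482205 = -21207216937717801623448400.00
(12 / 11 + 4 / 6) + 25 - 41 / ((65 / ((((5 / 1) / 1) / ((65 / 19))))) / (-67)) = 2468504 / 27885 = 88.52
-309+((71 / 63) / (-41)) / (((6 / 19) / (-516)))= -682133 / 2583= -264.09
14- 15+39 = 38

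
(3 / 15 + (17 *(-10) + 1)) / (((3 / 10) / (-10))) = 16880 / 3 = 5626.67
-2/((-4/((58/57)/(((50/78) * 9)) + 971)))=4151779/8550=485.59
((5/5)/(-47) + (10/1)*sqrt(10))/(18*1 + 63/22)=-22/21573 + 220*sqrt(10)/459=1.51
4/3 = 1.33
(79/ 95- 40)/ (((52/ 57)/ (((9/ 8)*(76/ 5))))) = -1908873/ 2600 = -734.18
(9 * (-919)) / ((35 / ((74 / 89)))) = -612054 / 3115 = -196.49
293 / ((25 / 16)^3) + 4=1262628 / 15625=80.81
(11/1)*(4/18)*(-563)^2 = 6973318/9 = 774813.11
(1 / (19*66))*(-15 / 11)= -5 / 4598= -0.00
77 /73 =1.05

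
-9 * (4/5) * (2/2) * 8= -288/5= -57.60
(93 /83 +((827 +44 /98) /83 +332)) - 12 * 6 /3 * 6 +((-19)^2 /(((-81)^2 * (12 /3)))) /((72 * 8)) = 12239836911899 /61478984448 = 199.09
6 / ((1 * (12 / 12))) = 6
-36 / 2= -18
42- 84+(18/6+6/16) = -309/8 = -38.62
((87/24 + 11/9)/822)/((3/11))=3839/177552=0.02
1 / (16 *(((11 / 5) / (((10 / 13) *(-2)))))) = -25 / 572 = -0.04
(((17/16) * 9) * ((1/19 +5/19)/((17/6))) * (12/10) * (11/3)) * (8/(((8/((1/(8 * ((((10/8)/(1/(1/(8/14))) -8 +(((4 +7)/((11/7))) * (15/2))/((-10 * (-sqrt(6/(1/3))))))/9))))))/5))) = -745767/156883 -112266 * sqrt(2)/156883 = -5.77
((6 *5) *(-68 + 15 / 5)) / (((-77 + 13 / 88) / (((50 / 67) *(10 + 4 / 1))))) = 265.09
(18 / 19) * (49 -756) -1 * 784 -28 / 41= -1133034 / 779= -1454.47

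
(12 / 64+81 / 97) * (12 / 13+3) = 80937 / 20176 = 4.01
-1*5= -5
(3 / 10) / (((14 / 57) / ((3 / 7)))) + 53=52453 / 980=53.52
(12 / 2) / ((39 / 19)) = 38 / 13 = 2.92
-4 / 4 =-1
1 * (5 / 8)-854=-6827 / 8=-853.38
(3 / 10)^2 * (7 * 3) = 189 / 100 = 1.89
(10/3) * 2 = 20/3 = 6.67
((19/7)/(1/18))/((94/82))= 14022/329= 42.62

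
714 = 714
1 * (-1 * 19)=-19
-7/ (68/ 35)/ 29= -245/ 1972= -0.12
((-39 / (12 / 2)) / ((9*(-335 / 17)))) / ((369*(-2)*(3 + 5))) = -221 / 35601120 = -0.00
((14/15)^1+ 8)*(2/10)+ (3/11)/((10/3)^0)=1699/825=2.06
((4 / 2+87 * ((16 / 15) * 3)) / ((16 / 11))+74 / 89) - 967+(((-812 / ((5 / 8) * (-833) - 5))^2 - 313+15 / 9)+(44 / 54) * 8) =-434830628911 / 404184600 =-1075.82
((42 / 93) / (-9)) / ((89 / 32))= -448 / 24831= -0.02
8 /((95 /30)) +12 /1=276 /19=14.53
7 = 7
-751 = -751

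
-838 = -838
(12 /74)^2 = 36 /1369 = 0.03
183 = 183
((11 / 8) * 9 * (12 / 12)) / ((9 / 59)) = 649 / 8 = 81.12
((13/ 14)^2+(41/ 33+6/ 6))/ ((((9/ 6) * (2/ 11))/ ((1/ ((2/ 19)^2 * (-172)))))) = -168587/ 28224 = -5.97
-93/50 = -1.86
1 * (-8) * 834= -6672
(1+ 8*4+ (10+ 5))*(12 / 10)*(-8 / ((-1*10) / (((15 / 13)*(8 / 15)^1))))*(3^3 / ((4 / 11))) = 684288 / 325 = 2105.50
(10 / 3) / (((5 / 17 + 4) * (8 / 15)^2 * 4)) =6375 / 9344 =0.68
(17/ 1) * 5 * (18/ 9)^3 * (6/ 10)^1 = 408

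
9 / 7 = 1.29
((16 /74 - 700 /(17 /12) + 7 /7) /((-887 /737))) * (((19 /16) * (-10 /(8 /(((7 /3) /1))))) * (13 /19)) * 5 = -173275977875 /35707072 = -4852.71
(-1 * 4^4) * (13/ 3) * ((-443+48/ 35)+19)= 49227776/ 105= 468835.96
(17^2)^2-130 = 83391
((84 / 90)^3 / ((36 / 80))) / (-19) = -0.10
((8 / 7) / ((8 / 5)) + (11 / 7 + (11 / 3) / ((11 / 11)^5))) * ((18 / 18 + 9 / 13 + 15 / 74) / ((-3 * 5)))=-45575 / 60606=-0.75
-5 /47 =-0.11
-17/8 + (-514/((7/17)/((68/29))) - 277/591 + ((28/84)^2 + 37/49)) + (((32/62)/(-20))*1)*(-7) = -9149110328123/3124096920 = -2928.56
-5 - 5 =-10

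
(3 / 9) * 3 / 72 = 1 / 72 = 0.01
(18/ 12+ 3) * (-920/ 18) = -230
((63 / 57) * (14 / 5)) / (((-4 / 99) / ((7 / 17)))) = -31.54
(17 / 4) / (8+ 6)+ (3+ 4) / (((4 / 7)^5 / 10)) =4118803 / 3584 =1149.22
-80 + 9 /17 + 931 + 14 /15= 217378 /255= 852.46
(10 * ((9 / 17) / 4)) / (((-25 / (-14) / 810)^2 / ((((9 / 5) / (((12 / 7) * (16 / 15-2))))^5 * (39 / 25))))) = -765538.26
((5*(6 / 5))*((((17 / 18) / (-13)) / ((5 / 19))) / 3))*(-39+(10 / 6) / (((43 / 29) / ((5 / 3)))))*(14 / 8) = 8121512 / 226395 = 35.87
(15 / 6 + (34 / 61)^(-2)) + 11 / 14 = 52635 / 8092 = 6.50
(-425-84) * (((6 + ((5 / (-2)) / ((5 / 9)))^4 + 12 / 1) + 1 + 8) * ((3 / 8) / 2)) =-41712.15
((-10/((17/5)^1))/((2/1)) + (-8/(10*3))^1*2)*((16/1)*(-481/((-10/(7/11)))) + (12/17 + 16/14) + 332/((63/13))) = -2408475568/2145825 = -1122.40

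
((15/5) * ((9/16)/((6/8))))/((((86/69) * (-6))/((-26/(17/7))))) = 18837/5848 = 3.22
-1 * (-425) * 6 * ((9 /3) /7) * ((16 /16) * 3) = 22950 /7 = 3278.57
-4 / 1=-4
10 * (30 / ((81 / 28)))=2800 / 27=103.70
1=1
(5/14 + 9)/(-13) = -131/182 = -0.72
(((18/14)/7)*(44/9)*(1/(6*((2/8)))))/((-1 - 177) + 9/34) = -2992/888321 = -0.00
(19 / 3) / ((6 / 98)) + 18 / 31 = 29023 / 279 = 104.03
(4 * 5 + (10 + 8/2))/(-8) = -17/4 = -4.25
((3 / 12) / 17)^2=1 / 4624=0.00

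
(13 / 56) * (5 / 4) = 65 / 224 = 0.29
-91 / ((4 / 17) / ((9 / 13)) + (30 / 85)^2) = -195.94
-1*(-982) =982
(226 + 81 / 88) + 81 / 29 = 586229 / 2552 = 229.71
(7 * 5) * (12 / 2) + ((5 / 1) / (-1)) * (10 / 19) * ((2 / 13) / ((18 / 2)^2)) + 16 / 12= 4228046 / 20007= 211.33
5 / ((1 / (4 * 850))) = 17000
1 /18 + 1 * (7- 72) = -64.94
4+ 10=14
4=4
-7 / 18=-0.39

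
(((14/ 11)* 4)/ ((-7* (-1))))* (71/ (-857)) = -568/ 9427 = -0.06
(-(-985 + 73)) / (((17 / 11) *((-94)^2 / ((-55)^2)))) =202.03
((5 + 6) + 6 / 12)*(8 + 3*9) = 402.50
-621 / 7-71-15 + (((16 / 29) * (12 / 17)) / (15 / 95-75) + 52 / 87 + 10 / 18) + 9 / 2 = -829662443 / 4907322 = -169.07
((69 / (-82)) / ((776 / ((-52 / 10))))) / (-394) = -897 / 62677520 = -0.00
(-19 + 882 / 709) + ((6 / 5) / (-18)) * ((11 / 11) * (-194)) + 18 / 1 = 140141 / 10635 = 13.18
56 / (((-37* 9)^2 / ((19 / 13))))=1064 / 1441557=0.00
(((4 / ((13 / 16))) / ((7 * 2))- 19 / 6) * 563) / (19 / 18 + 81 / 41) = -106435713 / 203567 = -522.85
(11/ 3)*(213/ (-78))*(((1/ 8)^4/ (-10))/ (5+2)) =0.00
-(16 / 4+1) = -5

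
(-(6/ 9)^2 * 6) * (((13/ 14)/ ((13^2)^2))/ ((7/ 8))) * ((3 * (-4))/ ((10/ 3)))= 192/ 538265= 0.00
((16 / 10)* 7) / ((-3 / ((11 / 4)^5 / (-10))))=1127357 / 19200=58.72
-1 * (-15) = 15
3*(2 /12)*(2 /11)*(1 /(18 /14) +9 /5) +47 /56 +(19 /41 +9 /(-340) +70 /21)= 93588343 /19320840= 4.84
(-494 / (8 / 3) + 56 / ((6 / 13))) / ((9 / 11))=-8437 / 108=-78.12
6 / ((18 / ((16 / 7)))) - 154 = -3218 / 21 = -153.24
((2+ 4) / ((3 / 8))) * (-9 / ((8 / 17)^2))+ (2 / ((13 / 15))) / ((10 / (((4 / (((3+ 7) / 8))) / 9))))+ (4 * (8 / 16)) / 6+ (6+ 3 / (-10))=-33495 / 52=-644.13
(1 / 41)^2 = 1 / 1681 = 0.00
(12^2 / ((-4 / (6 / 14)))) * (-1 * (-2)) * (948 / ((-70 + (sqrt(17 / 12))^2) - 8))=2457216 / 6433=381.97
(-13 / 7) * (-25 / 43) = 325 / 301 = 1.08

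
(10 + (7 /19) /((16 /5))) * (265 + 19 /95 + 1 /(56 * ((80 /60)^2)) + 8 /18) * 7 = 2195793745 /116736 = 18809.91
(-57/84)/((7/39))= -741/196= -3.78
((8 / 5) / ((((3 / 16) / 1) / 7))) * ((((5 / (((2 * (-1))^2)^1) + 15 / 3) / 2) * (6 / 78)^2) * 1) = 560 / 507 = 1.10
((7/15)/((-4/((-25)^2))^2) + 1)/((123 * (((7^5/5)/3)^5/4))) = 46146628125/219935253624890243732348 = 0.00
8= 8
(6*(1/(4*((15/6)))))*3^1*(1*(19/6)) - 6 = -3/10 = -0.30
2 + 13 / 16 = 45 / 16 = 2.81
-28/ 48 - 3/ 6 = -13/ 12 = -1.08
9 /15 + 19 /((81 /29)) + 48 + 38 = 37828 /405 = 93.40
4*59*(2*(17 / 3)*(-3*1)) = -8024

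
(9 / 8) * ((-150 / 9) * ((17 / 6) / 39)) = -425 / 312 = -1.36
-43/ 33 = -1.30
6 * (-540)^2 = 1749600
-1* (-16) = 16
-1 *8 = -8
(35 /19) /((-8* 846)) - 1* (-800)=102873565 /128592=800.00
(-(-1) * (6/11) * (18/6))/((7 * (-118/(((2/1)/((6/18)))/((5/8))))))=-432/22715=-0.02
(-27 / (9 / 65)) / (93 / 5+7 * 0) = -10.48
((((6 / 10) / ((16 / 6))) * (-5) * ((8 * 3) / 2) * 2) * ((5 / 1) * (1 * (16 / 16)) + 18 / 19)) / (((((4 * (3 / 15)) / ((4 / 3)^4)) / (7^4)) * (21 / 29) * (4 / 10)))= -899208800 / 171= -5258530.99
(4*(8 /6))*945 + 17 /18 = 90737 /18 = 5040.94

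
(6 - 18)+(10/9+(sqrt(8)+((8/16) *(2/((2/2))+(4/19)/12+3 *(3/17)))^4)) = -5.43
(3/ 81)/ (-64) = -1/ 1728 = -0.00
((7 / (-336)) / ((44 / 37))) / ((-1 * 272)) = 37 / 574464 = 0.00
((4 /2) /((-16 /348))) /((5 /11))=-957 /10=-95.70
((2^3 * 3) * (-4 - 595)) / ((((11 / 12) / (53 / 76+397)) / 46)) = -59963014800 / 209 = -286904377.03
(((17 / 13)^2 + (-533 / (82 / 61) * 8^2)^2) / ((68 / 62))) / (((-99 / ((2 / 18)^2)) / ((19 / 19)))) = -3373608877823 / 46077174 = -73216.49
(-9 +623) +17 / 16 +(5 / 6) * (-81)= 547.56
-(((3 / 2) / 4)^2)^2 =-81 / 4096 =-0.02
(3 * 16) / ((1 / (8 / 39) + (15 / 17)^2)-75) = -36992 / 53443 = -0.69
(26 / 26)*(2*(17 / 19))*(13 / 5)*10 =884 / 19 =46.53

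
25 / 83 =0.30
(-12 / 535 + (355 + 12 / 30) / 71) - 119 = -4330928 / 37985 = -114.02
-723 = -723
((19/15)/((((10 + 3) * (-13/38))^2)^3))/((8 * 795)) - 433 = -120300244974907731613/277829665085585925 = -433.00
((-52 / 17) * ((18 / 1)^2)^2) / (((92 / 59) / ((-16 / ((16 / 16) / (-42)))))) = -54107149824 / 391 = -138381457.35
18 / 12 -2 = -1 / 2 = -0.50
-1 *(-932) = 932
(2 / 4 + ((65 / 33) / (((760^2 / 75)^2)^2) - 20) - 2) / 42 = -67387578171674065189 / 131640850381874921472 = -0.51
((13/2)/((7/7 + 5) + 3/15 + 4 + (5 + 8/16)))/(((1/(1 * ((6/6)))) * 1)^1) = 65/157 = 0.41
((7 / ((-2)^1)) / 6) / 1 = -7 / 12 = -0.58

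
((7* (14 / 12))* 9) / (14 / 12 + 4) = 14.23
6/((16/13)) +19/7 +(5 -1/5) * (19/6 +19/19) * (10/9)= 15025/504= 29.81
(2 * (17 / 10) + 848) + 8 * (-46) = 2417 / 5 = 483.40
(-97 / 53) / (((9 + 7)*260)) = -97 / 220480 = -0.00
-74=-74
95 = 95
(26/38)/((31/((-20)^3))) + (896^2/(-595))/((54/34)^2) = -1527450944/2146905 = -711.47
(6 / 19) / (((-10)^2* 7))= 3 / 6650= 0.00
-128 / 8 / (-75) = 16 / 75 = 0.21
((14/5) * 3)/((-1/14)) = -588/5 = -117.60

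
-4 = -4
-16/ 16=-1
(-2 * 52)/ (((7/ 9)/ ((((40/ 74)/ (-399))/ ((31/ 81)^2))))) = 40940640/ 33103567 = 1.24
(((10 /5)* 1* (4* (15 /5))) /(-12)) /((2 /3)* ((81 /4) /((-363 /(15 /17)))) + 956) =-8228 /3932849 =-0.00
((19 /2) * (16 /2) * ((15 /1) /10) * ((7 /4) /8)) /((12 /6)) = 399 /32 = 12.47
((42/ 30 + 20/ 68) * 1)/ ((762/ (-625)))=-3000/ 2159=-1.39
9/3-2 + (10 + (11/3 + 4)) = 56/3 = 18.67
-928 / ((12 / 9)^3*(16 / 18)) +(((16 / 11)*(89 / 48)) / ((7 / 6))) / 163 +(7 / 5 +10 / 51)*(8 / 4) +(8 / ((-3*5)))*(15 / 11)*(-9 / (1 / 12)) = -18367606351 / 51208080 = -358.69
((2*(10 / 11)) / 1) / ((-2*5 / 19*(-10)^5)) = 19 / 550000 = 0.00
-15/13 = -1.15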